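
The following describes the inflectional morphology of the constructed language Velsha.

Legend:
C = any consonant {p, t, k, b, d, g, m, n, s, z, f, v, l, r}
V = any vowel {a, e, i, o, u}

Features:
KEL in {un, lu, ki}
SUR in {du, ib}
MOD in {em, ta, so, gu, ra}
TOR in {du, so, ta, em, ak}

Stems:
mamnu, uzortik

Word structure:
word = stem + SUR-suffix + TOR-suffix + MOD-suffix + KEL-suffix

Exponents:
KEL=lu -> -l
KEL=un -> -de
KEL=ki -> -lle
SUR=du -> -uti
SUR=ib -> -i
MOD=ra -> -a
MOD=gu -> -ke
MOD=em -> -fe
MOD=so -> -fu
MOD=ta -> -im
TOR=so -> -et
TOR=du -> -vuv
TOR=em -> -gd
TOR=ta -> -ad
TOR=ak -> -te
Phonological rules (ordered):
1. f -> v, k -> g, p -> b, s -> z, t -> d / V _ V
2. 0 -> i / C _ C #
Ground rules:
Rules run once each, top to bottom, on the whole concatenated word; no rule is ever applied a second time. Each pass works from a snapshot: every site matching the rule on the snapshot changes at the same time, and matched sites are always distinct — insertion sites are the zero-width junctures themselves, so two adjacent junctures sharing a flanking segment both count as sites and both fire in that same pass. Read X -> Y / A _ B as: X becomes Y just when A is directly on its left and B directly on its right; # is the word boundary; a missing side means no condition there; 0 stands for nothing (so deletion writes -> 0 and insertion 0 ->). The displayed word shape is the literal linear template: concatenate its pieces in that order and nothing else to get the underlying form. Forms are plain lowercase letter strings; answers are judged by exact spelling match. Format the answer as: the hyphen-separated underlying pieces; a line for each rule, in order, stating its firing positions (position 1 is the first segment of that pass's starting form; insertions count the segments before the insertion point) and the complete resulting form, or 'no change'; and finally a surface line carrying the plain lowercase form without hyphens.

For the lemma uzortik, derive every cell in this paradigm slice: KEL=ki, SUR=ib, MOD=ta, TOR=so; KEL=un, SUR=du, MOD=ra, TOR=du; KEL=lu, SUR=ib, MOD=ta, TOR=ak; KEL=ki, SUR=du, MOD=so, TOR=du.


cell KEL=ki, SUR=ib, MOD=ta, TOR=so:
underlying: uzortik-i-et-im-lle
1. f -> v, k -> g, p -> b, s -> z, t -> d / V _ V: fires at position(s) 7, 10: uzortigiedimlle
2. 0 -> i / C _ C #: no change
surface: uzortigiedimlle

cell KEL=un, SUR=du, MOD=ra, TOR=du:
underlying: uzortik-uti-vuv-a-de
1. f -> v, k -> g, p -> b, s -> z, t -> d / V _ V: fires at position(s) 7, 9: uzortigudivuvade
2. 0 -> i / C _ C #: no change
surface: uzortigudivuvade

cell KEL=lu, SUR=ib, MOD=ta, TOR=ak:
underlying: uzortik-i-te-im-l
1. f -> v, k -> g, p -> b, s -> z, t -> d / V _ V: fires at position(s) 7, 9: uzortigideiml
2. 0 -> i / C _ C #: inserts after position(s) 12: uzortigideimil
surface: uzortigideimil

cell KEL=ki, SUR=du, MOD=so, TOR=du:
underlying: uzortik-uti-vuv-fu-lle
1. f -> v, k -> g, p -> b, s -> z, t -> d / V _ V: fires at position(s) 7, 9: uzortigudivuvfulle
2. 0 -> i / C _ C #: no change
surface: uzortigudivuvfulle


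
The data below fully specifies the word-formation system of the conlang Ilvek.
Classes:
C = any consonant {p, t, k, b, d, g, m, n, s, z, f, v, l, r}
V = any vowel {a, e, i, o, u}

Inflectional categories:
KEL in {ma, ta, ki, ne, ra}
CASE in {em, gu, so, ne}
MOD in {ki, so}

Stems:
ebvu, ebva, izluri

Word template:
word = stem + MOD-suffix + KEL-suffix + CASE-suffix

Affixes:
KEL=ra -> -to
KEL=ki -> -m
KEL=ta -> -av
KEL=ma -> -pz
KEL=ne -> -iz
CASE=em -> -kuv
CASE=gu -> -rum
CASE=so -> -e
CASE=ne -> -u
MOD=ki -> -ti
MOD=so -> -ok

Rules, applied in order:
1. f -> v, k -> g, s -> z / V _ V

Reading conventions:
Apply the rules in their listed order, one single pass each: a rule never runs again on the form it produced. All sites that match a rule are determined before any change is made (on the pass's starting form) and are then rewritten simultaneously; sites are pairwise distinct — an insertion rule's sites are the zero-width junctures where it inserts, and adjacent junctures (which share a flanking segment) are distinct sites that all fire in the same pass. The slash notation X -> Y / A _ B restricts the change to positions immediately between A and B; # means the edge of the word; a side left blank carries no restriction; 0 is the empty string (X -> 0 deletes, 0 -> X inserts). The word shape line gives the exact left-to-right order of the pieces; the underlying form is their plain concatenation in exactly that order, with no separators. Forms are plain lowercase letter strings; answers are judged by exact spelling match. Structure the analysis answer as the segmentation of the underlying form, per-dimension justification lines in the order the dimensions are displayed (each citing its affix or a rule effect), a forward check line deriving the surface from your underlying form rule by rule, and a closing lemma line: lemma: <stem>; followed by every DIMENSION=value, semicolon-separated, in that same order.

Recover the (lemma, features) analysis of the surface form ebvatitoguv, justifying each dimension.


underlying: ebva-ti-to-kuv
KEL=ra - signalled by the affix -to
CASE=em - signalled by the affix -kuv
MOD=ki - signalled by the affix -ti
check: ebvatitokuv -> ebvatitoguv
lemma: ebva; KEL=ra; CASE=em; MOD=ki


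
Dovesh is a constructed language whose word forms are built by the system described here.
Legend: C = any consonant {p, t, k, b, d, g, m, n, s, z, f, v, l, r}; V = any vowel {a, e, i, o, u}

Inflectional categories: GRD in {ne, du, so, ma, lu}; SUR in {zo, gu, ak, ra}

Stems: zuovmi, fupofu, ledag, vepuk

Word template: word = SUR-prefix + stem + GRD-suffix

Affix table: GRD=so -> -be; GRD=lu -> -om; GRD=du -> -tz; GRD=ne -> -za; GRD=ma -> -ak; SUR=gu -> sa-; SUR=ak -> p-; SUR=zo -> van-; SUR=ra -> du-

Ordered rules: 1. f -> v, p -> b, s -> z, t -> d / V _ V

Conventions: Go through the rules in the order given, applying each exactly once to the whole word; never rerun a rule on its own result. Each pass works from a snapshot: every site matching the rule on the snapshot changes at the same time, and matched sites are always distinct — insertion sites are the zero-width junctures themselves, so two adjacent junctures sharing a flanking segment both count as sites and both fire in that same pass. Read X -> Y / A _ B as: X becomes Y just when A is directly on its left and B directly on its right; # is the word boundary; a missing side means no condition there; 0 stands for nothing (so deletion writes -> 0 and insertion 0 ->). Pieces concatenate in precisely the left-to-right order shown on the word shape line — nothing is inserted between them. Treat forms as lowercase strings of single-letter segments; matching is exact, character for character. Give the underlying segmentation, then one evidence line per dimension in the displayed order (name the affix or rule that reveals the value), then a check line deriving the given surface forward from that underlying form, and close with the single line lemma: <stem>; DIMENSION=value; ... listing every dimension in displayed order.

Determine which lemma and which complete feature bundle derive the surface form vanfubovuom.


underlying: van-fupofu-om
GRD=lu - signalled by the affix -om
SUR=zo - signalled by the affix van-
check: vanfupofuom -> vanfubovuom
lemma: fupofu; GRD=lu; SUR=zo


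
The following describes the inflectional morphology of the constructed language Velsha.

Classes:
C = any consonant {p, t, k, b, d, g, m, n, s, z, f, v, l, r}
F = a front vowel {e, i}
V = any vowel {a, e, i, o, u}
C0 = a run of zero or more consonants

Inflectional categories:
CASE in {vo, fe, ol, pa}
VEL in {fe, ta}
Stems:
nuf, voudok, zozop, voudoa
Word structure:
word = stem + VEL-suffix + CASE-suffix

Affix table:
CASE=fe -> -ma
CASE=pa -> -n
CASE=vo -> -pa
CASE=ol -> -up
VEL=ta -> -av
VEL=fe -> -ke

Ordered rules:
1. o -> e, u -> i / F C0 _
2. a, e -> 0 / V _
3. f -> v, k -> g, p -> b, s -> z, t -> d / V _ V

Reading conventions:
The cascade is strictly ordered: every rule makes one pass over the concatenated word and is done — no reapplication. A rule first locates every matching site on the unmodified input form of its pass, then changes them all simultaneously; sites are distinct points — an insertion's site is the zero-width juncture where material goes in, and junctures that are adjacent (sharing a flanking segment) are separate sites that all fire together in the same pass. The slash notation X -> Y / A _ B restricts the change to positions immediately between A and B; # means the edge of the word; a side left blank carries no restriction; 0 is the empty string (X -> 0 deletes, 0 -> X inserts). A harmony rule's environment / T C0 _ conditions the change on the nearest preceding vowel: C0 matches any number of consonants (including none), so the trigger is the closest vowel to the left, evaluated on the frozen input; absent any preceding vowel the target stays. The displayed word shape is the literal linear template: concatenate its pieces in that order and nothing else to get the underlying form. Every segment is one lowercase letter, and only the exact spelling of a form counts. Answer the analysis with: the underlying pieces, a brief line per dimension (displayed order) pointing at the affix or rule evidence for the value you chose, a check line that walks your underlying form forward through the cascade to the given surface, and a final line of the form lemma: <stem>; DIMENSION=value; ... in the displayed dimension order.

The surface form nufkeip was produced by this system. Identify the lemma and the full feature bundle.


underlying: nuf-ke-up
CASE=ol - signalled by the affix -up
VEL=fe - signalled by the affix -ke
check: nufkeup -> nufkeip -> nufkeip -> nufkeip
lemma: nuf; CASE=ol; VEL=fe


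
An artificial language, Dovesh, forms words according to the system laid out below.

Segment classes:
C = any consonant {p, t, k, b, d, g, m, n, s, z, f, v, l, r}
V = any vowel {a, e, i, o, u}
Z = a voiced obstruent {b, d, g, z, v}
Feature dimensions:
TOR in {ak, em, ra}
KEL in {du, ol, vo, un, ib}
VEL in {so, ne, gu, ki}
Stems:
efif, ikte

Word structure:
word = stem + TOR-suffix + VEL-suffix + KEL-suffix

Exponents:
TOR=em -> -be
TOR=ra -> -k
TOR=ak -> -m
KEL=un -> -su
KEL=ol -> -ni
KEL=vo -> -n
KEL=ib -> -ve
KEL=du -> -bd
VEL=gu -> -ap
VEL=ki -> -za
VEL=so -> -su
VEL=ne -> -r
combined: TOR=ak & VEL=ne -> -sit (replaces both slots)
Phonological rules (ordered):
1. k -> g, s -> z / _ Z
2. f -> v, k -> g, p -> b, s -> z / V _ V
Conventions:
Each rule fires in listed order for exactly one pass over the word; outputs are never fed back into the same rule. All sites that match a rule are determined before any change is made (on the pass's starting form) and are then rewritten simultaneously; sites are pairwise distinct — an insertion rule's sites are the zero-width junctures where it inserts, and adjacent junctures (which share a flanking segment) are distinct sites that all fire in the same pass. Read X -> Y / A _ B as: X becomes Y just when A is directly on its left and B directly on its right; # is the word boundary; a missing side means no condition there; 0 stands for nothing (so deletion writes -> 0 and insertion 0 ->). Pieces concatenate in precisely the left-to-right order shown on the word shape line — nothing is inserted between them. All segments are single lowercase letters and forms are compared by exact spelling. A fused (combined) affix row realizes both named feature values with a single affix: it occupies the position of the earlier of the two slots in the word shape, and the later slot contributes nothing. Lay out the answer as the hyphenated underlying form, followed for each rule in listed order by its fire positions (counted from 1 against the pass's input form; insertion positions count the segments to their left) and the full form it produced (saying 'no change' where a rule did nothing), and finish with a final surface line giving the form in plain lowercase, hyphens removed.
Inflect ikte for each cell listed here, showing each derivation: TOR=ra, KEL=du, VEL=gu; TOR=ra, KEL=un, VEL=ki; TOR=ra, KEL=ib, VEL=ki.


cell TOR=ra, KEL=du, VEL=gu:
underlying: ikte-k-ap-bd
1. k -> g, s -> z / _ Z: no change
2. f -> v, k -> g, p -> b, s -> z / V _ V: fires at position(s) 5: iktegapbd
surface: iktegapbd

cell TOR=ra, KEL=un, VEL=ki:
underlying: ikte-k-za-su
1. k -> g, s -> z / _ Z: fires at position(s) 5: iktegzasu
2. f -> v, k -> g, p -> b, s -> z / V _ V: fires at position(s) 8: iktegzazu
surface: iktegzazu

cell TOR=ra, KEL=ib, VEL=ki:
underlying: ikte-k-za-ve
1. k -> g, s -> z / _ Z: fires at position(s) 5: iktegzave
2. f -> v, k -> g, p -> b, s -> z / V _ V: no change
surface: iktegzave


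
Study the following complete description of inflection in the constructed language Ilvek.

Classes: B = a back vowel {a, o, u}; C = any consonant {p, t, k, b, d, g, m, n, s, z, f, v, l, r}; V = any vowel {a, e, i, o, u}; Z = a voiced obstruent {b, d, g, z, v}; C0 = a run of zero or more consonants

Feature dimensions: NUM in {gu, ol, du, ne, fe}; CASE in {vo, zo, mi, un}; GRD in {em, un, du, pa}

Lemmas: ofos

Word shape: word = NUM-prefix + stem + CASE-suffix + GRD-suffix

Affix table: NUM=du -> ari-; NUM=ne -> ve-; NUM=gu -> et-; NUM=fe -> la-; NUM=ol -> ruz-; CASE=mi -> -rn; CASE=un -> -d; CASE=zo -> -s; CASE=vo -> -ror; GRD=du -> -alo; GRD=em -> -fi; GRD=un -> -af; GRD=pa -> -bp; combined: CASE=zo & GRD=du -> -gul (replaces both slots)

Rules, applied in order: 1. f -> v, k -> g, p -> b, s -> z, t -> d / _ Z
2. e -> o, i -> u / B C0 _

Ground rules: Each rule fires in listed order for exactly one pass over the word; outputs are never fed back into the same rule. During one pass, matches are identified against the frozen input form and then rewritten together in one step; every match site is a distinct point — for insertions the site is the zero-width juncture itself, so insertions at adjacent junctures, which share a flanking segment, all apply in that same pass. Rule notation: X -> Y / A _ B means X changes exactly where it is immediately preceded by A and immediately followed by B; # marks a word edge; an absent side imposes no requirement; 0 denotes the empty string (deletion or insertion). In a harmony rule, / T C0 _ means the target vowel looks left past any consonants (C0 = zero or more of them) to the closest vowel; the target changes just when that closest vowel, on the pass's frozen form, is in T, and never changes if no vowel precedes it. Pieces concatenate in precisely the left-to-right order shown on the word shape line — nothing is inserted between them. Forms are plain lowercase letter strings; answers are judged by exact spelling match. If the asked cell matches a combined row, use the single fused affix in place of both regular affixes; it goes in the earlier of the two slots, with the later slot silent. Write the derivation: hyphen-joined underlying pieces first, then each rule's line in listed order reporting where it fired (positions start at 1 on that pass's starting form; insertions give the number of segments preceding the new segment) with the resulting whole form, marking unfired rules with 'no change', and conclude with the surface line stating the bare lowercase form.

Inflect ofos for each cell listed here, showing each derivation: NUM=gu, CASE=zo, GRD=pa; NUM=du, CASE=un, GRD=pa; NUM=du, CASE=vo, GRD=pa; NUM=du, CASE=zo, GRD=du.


cell NUM=gu, CASE=zo, GRD=pa:
underlying: et-ofos-s-bp
1. f -> v, k -> g, p -> b, s -> z, t -> d / _ Z: fires at position(s) 7: etofoszbp
2. e -> o, i -> u / B C0 _: no change
surface: etofoszbp

cell NUM=du, CASE=un, GRD=pa:
underlying: ari-ofos-d-bp
1. f -> v, k -> g, p -> b, s -> z, t -> d / _ Z: fires at position(s) 7: ariofozdbp
2. e -> o, i -> u / B C0 _: fires at position(s) 3: aruofozdbp
surface: aruofozdbp

cell NUM=du, CASE=vo, GRD=pa:
underlying: ari-ofos-ror-bp
1. f -> v, k -> g, p -> b, s -> z, t -> d / _ Z: no change
2. e -> o, i -> u / B C0 _: fires at position(s) 3: aruofosrorbp
surface: aruofosrorbp

cell NUM=du, CASE=zo, GRD=du:
underlying: ari-ofos-gul
1. f -> v, k -> g, p -> b, s -> z, t -> d / _ Z: fires at position(s) 7: ariofozgul
2. e -> o, i -> u / B C0 _: fires at position(s) 3: aruofozgul
surface: aruofozgul


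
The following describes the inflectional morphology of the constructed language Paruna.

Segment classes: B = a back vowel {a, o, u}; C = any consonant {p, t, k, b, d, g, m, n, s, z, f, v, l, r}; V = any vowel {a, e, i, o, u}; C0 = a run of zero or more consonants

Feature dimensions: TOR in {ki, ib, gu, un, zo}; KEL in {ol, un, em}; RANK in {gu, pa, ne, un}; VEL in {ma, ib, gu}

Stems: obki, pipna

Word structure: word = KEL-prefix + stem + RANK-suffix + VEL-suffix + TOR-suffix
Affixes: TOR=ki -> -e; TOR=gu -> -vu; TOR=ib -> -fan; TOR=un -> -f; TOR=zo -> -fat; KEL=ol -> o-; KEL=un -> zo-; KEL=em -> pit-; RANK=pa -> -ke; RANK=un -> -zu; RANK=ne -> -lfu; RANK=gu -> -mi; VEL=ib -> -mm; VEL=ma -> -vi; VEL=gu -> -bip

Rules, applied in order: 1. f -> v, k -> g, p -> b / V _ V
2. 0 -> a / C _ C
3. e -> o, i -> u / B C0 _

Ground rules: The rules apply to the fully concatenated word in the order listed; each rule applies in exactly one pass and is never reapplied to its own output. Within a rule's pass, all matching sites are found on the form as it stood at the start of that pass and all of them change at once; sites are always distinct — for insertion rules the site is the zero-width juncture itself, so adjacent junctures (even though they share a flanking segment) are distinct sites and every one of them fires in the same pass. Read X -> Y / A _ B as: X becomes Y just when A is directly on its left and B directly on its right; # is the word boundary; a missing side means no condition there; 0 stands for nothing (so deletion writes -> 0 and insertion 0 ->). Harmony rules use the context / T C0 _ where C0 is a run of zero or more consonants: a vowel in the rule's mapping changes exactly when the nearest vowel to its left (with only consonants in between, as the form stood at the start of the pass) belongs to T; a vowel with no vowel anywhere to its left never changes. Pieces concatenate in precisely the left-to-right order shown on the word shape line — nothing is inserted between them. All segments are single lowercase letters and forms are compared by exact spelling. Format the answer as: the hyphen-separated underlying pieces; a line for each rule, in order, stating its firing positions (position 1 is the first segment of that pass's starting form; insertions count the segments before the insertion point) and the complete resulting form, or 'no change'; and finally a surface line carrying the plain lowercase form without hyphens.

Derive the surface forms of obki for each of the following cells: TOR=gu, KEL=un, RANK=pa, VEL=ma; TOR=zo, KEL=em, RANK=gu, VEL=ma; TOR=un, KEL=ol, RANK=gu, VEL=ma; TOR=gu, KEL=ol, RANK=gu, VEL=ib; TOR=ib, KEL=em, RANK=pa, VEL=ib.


cell TOR=gu, KEL=un, RANK=pa, VEL=ma:
underlying: zo-obki-ke-vi-vu
1. f -> v, k -> g, p -> b / V _ V: fires at position(s) 7: zoobkigevivu
2. 0 -> a / C _ C: inserts after position(s) 4: zoobakigevivu
3. e -> o, i -> u / B C0 _: fires at position(s) 7: zoobakugevivu
surface: zoobakugevivu

cell TOR=zo, KEL=em, RANK=gu, VEL=ma:
underlying: pit-obki-mi-vi-fat
1. f -> v, k -> g, p -> b / V _ V: fires at position(s) 12: pitobkimivivat
2. 0 -> a / C _ C: inserts after position(s) 5: pitobakimivivat
3. e -> o, i -> u / B C0 _: fires at position(s) 8: pitobakumivivat
surface: pitobakumivivat

cell TOR=un, KEL=ol, RANK=gu, VEL=ma:
underlying: o-obki-mi-vi-f
1. f -> v, k -> g, p -> b / V _ V: no change
2. 0 -> a / C _ C: inserts after position(s) 3: oobakimivif
3. e -> o, i -> u / B C0 _: fires at position(s) 6: oobakumivif
surface: oobakumivif

cell TOR=gu, KEL=ol, RANK=gu, VEL=ib:
underlying: o-obki-mi-mm-vu
1. f -> v, k -> g, p -> b / V _ V: no change
2. 0 -> a / C _ C: inserts after position(s) 3, 8, 9: oobakimimamavu
3. e -> o, i -> u / B C0 _: fires at position(s) 6: oobakumimamavu
surface: oobakumimamavu

cell TOR=ib, KEL=em, RANK=pa, VEL=ib:
underlying: pit-obki-ke-mm-fan
1. f -> v, k -> g, p -> b / V _ V: fires at position(s) 8: pitobkigemmfan
2. 0 -> a / C _ C: inserts after position(s) 5, 10, 11: pitobakigemamafan
3. e -> o, i -> u / B C0 _: fires at position(s) 8: pitobakugemamafan
surface: pitobakugemamafan


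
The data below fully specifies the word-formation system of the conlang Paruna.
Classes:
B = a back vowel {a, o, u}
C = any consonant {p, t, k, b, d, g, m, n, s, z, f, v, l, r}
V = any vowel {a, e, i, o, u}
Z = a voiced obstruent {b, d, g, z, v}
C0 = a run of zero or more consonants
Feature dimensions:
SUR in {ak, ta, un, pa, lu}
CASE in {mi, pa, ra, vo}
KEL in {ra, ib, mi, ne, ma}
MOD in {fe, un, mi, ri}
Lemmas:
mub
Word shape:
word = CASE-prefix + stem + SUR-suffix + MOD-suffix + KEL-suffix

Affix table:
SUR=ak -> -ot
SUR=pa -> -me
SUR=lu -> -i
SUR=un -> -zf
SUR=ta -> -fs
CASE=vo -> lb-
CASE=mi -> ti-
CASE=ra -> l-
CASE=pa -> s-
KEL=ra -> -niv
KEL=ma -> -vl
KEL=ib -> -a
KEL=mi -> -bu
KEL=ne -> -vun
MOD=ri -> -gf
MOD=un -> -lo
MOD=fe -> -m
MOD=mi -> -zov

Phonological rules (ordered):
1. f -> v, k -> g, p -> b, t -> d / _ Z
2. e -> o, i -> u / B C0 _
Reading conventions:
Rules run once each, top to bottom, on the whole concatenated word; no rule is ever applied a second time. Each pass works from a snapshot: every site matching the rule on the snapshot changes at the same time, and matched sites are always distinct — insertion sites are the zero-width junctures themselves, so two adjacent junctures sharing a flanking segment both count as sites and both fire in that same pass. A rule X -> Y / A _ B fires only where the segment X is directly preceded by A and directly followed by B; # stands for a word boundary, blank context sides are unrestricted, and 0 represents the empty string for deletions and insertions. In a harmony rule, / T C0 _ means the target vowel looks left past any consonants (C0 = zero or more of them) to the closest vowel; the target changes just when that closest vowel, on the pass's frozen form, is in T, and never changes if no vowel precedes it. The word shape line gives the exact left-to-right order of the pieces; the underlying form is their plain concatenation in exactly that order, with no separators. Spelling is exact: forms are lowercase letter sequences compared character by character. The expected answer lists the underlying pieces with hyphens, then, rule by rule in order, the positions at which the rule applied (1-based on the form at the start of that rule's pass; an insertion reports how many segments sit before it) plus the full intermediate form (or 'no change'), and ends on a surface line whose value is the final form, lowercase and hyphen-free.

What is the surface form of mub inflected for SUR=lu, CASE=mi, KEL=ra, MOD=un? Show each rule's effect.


underlying: ti-mub-i-lo-niv
1. f -> v, k -> g, p -> b, t -> d / _ Z: no change
2. e -> o, i -> u / B C0 _: fires at position(s) 6, 10: timubulonuv
surface: timubulonuv


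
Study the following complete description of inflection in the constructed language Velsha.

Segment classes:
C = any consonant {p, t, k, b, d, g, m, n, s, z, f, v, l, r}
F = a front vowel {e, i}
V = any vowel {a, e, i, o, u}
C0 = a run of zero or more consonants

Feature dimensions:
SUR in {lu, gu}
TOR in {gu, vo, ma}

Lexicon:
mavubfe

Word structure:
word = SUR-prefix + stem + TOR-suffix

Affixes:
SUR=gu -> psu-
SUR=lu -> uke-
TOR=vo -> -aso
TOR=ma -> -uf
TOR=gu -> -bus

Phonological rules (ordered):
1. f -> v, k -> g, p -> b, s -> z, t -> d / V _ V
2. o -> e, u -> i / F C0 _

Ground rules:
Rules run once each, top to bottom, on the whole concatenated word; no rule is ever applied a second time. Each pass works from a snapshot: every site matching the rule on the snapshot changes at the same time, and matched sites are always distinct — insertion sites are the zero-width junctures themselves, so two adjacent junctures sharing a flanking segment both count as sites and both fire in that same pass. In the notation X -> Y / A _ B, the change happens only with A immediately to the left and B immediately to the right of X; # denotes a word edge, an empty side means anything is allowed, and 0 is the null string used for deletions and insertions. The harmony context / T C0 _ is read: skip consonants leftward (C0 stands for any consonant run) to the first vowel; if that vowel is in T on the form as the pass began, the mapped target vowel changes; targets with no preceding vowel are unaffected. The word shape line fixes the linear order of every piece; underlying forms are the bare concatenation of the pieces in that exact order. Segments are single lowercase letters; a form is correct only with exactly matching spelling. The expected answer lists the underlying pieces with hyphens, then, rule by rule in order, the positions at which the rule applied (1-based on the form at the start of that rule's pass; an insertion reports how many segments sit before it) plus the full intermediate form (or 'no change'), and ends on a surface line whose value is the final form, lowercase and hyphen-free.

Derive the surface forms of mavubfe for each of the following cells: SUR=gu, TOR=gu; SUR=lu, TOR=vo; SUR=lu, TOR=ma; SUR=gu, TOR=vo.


cell SUR=gu, TOR=gu:
underlying: psu-mavubfe-bus
1. f -> v, k -> g, p -> b, s -> z, t -> d / V _ V: no change
2. o -> e, u -> i / F C0 _: fires at position(s) 12: psumavubfebis
surface: psumavubfebis

cell SUR=lu, TOR=vo:
underlying: uke-mavubfe-aso
1. f -> v, k -> g, p -> b, s -> z, t -> d / V _ V: fires at position(s) 2, 12: ugemavubfeazo
2. o -> e, u -> i / F C0 _: no change
surface: ugemavubfeazo

cell SUR=lu, TOR=ma:
underlying: uke-mavubfe-uf
1. f -> v, k -> g, p -> b, s -> z, t -> d / V _ V: fires at position(s) 2: ugemavubfeuf
2. o -> e, u -> i / F C0 _: fires at position(s) 11: ugemavubfeif
surface: ugemavubfeif

cell SUR=gu, TOR=vo:
underlying: psu-mavubfe-aso
1. f -> v, k -> g, p -> b, s -> z, t -> d / V _ V: fires at position(s) 12: psumavubfeazo
2. o -> e, u -> i / F C0 _: no change
surface: psumavubfeazo


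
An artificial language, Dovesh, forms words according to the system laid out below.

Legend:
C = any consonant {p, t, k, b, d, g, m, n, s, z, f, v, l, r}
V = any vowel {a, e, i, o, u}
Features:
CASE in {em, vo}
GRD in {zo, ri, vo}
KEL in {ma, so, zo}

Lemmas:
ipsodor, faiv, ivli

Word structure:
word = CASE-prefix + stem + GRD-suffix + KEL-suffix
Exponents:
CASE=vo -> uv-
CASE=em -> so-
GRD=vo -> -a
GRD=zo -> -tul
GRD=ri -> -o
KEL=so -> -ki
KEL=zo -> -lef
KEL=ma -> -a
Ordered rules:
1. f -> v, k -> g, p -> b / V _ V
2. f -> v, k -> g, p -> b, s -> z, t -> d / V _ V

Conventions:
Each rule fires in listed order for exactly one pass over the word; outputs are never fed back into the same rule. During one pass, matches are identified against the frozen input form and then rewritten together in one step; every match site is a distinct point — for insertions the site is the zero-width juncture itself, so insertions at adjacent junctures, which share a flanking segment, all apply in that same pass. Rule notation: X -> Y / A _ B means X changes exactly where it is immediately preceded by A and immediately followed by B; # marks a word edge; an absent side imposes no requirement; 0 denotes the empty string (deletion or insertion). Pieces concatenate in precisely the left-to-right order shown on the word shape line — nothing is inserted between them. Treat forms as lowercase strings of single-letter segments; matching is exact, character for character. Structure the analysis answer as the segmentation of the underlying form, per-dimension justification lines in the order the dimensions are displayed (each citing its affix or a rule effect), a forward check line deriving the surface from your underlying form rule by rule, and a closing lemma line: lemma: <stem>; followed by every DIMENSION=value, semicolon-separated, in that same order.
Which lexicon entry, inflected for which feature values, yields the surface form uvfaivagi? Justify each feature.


underlying: uv-faiv-a-ki
CASE=vo - signalled by the affix uv-
GRD=vo - signalled by the affix -a
KEL=so - signalled by the affix -ki
check: uvfaivaki -> uvfaivagi -> uvfaivagi
lemma: faiv; CASE=vo; GRD=vo; KEL=so


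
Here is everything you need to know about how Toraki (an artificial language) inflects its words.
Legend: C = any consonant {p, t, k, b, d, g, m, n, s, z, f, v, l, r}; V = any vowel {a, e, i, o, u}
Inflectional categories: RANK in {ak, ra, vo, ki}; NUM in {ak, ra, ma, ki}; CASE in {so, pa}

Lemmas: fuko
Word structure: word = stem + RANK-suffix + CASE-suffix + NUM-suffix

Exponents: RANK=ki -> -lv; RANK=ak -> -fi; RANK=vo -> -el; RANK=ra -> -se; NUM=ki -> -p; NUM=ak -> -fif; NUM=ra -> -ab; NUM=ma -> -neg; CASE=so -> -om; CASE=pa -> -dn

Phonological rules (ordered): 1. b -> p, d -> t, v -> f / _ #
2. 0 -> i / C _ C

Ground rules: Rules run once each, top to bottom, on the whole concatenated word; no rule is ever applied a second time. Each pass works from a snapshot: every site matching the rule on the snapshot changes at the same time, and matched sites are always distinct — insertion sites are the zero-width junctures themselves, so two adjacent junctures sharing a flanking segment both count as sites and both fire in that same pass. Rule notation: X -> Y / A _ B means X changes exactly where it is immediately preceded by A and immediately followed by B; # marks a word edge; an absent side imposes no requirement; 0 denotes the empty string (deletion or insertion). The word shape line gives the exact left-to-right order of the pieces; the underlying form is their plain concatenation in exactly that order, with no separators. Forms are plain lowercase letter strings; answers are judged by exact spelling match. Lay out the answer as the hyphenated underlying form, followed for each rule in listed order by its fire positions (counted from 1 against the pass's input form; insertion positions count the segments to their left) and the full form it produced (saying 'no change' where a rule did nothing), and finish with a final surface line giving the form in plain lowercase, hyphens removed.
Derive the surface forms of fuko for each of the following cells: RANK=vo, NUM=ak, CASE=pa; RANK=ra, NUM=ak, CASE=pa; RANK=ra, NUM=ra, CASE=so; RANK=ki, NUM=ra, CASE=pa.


cell RANK=vo, NUM=ak, CASE=pa:
underlying: fuko-el-dn-fif
1. b -> p, d -> t, v -> f / _ #: no change
2. 0 -> i / C _ C: inserts after position(s) 6, 7, 8: fukoelidinifif
surface: fukoelidinifif

cell RANK=ra, NUM=ak, CASE=pa:
underlying: fuko-se-dn-fif
1. b -> p, d -> t, v -> f / _ #: no change
2. 0 -> i / C _ C: inserts after position(s) 7, 8: fukosedinifif
surface: fukosedinifif

cell RANK=ra, NUM=ra, CASE=so:
underlying: fuko-se-om-ab
1. b -> p, d -> t, v -> f / _ #: fires at position(s) 10: fukoseomap
2. 0 -> i / C _ C: no change
surface: fukoseomap

cell RANK=ki, NUM=ra, CASE=pa:
underlying: fuko-lv-dn-ab
1. b -> p, d -> t, v -> f / _ #: fires at position(s) 10: fukolvdnap
2. 0 -> i / C _ C: inserts after position(s) 5, 6, 7: fukolividinap
surface: fukolividinap


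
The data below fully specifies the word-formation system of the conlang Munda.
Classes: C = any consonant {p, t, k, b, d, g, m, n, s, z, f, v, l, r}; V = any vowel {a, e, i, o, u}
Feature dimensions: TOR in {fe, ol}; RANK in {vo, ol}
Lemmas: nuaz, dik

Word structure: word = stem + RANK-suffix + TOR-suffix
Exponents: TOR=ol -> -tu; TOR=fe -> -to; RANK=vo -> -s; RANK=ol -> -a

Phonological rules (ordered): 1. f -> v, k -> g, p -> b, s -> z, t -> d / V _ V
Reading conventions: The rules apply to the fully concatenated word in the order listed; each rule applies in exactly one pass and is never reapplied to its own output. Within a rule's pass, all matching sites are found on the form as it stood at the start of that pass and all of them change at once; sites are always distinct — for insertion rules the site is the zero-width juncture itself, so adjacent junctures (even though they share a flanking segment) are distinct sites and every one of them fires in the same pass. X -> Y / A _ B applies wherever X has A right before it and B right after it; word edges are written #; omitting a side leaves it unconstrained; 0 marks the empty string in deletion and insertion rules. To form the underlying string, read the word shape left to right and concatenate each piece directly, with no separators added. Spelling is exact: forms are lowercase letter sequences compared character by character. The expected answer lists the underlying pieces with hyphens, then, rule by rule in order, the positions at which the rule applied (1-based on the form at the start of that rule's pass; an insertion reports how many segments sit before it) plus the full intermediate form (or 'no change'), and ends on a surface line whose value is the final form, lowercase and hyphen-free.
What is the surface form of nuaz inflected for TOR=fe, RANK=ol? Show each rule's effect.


underlying: nuaz-a-to
1. f -> v, k -> g, p -> b, s -> z, t -> d / V _ V: fires at position(s) 6: nuazado
surface: nuazado


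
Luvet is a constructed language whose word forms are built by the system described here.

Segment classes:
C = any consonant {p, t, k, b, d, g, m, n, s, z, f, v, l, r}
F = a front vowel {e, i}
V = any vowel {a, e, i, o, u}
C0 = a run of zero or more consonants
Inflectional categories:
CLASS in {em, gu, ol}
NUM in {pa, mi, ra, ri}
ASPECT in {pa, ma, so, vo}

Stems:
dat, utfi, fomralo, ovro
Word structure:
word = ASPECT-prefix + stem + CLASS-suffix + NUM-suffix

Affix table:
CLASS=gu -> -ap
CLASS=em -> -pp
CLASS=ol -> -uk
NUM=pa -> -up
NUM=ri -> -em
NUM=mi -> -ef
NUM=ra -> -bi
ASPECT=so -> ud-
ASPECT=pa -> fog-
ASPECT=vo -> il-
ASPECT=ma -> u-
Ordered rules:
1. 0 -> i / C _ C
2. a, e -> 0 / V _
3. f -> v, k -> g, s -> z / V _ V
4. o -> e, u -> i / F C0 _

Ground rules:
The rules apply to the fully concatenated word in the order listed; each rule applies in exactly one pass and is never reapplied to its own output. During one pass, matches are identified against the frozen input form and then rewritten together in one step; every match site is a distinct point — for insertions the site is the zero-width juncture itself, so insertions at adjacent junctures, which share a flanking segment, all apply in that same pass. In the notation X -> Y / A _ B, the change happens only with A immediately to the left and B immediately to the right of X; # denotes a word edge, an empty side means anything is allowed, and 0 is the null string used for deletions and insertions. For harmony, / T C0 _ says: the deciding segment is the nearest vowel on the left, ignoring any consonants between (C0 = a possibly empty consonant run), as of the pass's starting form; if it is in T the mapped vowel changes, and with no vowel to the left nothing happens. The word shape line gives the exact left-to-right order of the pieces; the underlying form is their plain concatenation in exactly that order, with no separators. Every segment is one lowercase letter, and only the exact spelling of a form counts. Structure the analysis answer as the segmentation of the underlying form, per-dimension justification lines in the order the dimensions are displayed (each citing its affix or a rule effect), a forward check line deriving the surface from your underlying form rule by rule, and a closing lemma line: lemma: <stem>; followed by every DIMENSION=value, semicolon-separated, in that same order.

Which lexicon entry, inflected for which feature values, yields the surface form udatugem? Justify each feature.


underlying: u-dat-uk-em
CLASS=ol - signalled by the affix -uk
NUM=ri - signalled by the affix -em
ASPECT=ma - signalled by the affix u-
check: udatukem -> udatukem -> udatukem -> udatugem -> udatugem
lemma: dat; CLASS=ol; NUM=ri; ASPECT=ma


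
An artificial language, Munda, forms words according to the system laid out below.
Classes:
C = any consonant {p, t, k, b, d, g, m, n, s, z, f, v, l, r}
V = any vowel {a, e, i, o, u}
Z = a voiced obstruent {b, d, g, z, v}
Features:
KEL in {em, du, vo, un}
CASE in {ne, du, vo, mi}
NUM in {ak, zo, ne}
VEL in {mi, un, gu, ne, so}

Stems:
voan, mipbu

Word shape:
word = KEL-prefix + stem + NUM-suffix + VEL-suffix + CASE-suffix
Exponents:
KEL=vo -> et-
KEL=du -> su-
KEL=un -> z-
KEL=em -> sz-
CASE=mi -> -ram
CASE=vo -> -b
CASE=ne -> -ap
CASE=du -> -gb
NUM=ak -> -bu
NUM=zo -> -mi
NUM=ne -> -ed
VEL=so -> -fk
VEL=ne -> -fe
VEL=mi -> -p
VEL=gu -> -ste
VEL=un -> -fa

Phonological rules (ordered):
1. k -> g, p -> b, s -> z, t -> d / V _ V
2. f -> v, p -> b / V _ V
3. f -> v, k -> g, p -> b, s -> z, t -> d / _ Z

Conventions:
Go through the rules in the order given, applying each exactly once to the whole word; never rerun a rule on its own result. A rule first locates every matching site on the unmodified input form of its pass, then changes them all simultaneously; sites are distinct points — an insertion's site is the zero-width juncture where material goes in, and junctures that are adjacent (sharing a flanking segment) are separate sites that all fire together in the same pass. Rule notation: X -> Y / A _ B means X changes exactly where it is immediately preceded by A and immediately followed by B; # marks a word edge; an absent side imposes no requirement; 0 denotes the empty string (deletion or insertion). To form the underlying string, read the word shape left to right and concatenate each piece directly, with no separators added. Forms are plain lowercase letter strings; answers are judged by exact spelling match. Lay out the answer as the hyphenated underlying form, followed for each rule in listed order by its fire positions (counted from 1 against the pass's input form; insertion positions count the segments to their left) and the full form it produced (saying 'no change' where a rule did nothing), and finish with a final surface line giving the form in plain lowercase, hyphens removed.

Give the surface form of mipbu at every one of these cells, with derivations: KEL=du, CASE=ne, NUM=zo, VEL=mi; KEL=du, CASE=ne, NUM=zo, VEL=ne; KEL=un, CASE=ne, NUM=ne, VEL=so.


cell KEL=du, CASE=ne, NUM=zo, VEL=mi:
underlying: su-mipbu-mi-p-ap
1. k -> g, p -> b, s -> z, t -> d / V _ V: fires at position(s) 10: sumipbumibap
2. f -> v, p -> b / V _ V: no change
3. f -> v, k -> g, p -> b, s -> z, t -> d / _ Z: fires at position(s) 5: sumibbumibap
surface: sumibbumibap

cell KEL=du, CASE=ne, NUM=zo, VEL=ne:
underlying: su-mipbu-mi-fe-ap
1. k -> g, p -> b, s -> z, t -> d / V _ V: no change
2. f -> v, p -> b / V _ V: fires at position(s) 10: sumipbumiveap
3. f -> v, k -> g, p -> b, s -> z, t -> d / _ Z: fires at position(s) 5: sumibbumiveap
surface: sumibbumiveap

cell KEL=un, CASE=ne, NUM=ne, VEL=so:
underlying: z-mipbu-ed-fk-ap
1. k -> g, p -> b, s -> z, t -> d / V _ V: no change
2. f -> v, p -> b / V _ V: no change
3. f -> v, k -> g, p -> b, s -> z, t -> d / _ Z: fires at position(s) 4: zmibbuedfkap
surface: zmibbuedfkap


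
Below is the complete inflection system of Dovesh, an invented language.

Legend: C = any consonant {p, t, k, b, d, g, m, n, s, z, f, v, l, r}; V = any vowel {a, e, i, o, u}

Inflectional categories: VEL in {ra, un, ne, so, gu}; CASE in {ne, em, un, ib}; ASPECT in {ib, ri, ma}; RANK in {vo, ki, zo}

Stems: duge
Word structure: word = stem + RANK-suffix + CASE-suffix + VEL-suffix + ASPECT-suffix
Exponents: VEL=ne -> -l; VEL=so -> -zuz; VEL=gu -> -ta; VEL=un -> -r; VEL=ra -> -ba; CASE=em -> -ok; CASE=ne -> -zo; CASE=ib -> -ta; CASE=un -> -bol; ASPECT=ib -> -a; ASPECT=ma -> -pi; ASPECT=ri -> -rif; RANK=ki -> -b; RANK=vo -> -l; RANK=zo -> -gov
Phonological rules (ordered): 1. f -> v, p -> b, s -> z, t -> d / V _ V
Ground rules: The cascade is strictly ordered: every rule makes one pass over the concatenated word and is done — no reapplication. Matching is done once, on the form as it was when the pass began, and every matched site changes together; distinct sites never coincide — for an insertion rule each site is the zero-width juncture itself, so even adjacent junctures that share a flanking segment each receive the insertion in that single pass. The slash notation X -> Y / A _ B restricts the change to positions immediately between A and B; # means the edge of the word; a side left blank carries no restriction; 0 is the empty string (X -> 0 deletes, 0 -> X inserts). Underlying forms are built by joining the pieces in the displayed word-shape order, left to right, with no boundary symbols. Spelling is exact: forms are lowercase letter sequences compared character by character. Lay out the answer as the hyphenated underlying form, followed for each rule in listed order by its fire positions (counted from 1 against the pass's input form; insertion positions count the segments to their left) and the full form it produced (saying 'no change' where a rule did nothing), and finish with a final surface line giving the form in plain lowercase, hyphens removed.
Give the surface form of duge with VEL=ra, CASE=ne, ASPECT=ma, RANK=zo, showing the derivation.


underlying: duge-gov-zo-ba-pi
1. f -> v, p -> b, s -> z, t -> d / V _ V: fires at position(s) 12: dugegovzobabi
surface: dugegovzobabi
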